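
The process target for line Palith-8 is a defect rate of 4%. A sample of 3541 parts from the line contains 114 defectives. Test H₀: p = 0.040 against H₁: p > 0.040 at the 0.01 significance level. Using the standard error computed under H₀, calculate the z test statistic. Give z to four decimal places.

p̂ = 114/3541 ≈ 0.0321943.
SE = √(p₀(1−p₀)/n) = √(0.0384/3541) = 0.0032931.
z = (0.0321943 − 0.04)/0.0032931 = -0.0078057/0.0032931 = -2.3703.
p-value = P(Z > -2.370) ≈ 0.9911. With α = 0.01, fail to reject H₀.

z = -2.3703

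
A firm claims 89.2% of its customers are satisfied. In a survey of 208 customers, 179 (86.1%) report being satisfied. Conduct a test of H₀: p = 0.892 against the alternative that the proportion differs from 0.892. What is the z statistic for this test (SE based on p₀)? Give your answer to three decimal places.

z = -1.460

p̂ = 179/208 ≈ 0.86058.
Under H₀, SE = √(0.892·0.108/208) = √(0.000463154) = 0.02152.
z = (0.86058 − 0.892)/0.02152 = -0.03142/0.02152 = -1.460.
Two-sided p-value ≈ 2·Φ(−1.460) = 0.1443.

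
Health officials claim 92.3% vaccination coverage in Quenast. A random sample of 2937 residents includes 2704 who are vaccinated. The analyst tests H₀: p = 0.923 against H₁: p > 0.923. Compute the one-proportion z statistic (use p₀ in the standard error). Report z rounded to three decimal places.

p̂ = 2704/2937 ≈ 0.92067.
SE = √(p₀(1−p₀)/n) = √(0.071071/2937) = 0.00492.
z = (0.92067 − 0.923)/0.00492 = -0.00233/0.00492 = -0.474.
p-value = P(Z > -0.474) ≈ 0.6823.

z = -0.474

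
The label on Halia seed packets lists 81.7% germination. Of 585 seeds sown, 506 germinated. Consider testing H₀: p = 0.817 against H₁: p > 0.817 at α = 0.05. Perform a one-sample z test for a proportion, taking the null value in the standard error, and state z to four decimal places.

p̂ = 506/585 = 0.8649573.
SE = √(p₀(1−p₀)/n) = √(0.14951/585) = 0.0159867.
z = (0.8649573 − 0.817)/0.0159867 = 0.0479573/0.0159867 = 2.9998.
p-value = P(Z > 3.000) ≈ 0.0014, so at α = 0.05 we reject H₀.

z = 2.9998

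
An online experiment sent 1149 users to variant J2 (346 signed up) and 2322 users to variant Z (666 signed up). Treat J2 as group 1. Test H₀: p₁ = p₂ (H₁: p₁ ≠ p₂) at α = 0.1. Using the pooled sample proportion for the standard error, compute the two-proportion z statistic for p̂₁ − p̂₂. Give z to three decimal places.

z = 0.873

p̂₁ = 346/1149 = 0.30113, p̂₂ = 666/2322 = 0.28682.
Pooled p̂ = (346+666)/(1149+2322) = 1012/3471 = 0.29156.
SE = √(0.206552 × 0.00130099) = 0.01639.
z = (0.30113 − 0.28682)/0.01639 = 0.01431/0.01639 = 0.873.
Two-sided p-value ≈ 2·Φ(−0.873) = 0.3827; since p > α = 0.1, fail to reject H₀.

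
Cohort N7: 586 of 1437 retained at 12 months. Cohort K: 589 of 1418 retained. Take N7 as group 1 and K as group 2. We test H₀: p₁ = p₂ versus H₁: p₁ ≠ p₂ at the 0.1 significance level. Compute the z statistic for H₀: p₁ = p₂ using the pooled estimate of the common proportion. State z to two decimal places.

z = -0.41

p̂₁ = 586/1437 ≈ 0.4078, p̂₂ = 589/1418 ≈ 0.4154.
Pooled p̂ = (586+589)/(1437+1418) = 1175/2855 = 0.4116.
SE = √(p̂(1−p̂)(1/n₁+1/n₂)) = √(0.4116·0.5884·0.00140111) = √(0.000339319) = 0.0184.
z = (0.4078 − 0.4154)/0.0184 = -0.0076/0.0184 = -0.41.
p-value = 2·P(Z > 0.411) ≈ 0.6807. With α = 0.1, fail to reject H₀.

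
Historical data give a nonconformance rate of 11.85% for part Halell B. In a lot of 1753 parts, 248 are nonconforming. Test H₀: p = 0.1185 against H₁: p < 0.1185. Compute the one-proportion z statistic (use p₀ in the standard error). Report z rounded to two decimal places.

p̂ = 248/1753 = 0.14147.
SE = √(p₀(1−p₀)/n) = √(0.10446/1753) = 0.00772.
z = (0.14147 − 0.1185)/0.00772 = 0.02297/0.00772 = 2.98.

z = 2.98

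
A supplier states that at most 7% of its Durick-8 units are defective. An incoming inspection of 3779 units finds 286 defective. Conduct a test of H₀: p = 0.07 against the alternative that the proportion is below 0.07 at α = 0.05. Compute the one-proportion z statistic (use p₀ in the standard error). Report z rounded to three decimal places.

p̂ = 286/3779 = 0.07568.
Standard error under H₀: √(0.07×0.93/3779) = 0.00415.
z = (0.07568 − 0.07)/0.00415 = 0.00568/0.00415 = 1.369.
p-value = P(Z < 1.369) ≈ 0.9145, so at α = 0.05 we fail to reject H₀.

z = 1.369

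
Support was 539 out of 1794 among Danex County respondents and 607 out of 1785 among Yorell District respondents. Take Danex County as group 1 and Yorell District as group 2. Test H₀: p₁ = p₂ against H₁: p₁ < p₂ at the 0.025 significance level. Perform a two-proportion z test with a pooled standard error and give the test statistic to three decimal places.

p̂₁ = 539/1794 = 0.300446, p̂₂ = 607/1785 = 0.340056.
Pooled p̂ = (539+607)/(1794+1785) = 1146/3579 = 0.320201.
SE = √(p̂(1−p̂)(1/n₁+1/n₂)) = √(0.320201·0.679799·0.00111764) = √(0.000243279) = 0.015597.
z = (0.300446 − 0.340056)/0.015597 = -0.039610/0.015597 = -2.540.
p-value = P(Z < -2.540) ≈ 0.0056; since p < α = 0.025, reject H₀.

z = -2.540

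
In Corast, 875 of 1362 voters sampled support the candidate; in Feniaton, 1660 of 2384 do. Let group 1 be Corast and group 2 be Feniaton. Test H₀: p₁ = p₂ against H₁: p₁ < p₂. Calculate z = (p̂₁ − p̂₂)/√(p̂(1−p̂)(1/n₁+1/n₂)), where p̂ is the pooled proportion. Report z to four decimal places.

z = -3.3909

p̂₁ = 875/1362 ≈ 0.642438, p̂₂ = 1660/2384 ≈ 0.696309.
Pooled p̂ = (875+1660)/(1362+2384) = 2535/3746 = 0.676722.
SE = √(0.218769 × 0.00115368) = 0.015887.
z = (0.642438 − 0.696309)/0.015887 = -0.053871/0.015887 = -3.3909.
p-value = P(Z < -3.391) ≈ 0.0003.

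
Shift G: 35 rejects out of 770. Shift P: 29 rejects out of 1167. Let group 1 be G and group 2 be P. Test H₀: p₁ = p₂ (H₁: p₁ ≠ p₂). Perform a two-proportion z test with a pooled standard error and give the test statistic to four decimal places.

p̂₁ = 35/770 ≈ 0.045455, p̂₂ = 29/1167 ≈ 0.024850.
Pooled p̂ = (35+29)/(770+1167) = 64/1937 = 0.033041.
SE = √(p̂(1−p̂)(1/n₁+1/n₂)) = √(0.033041·0.966959·0.0021556) = √(6.88694e-05) = 0.008299.
z = (0.045455 − 0.024850)/0.008299 = 0.020605/0.008299 = 2.4828.

z = 2.4828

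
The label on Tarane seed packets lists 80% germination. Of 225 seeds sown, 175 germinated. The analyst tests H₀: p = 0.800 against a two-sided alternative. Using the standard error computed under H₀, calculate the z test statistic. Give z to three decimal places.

z = -0.833

p̂ = 175/225 ≈ 0.77778.
Standard error under H₀: √(0.8×0.2/225) = 0.02667.
z = (0.77778 − 0.8)/0.02667 = -0.02222/0.02667 = -0.833.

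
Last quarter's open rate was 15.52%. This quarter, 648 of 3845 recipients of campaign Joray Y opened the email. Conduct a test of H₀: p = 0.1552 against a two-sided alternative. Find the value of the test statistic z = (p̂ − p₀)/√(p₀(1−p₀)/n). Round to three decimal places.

p̂ = 648/3845 = 0.16853.
SE = √(p₀(1−p₀)/n) = √(0.13111/3845) = 0.00584.
z = (0.16853 − 0.1552)/0.00584 = 0.01333/0.00584 = 2.283.
Two-sided p-value ≈ 2·Φ(−2.283) = 0.0224.

z = 2.283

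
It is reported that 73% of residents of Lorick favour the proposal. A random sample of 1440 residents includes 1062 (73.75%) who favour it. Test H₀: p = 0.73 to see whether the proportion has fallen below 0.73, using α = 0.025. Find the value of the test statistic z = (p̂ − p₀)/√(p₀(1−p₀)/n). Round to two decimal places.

z = 0.64

p̂ = 1062/1440 ≈ 0.7375.
Standard error under H₀: √(0.73×0.27/1440) = 0.0117.
z = (0.7375 − 0.73)/0.0117 = 0.0075/0.0117 = 0.64.
p-value = P(Z < 0.641) ≈ 0.7393. With α = 0.025, fail to reject H₀.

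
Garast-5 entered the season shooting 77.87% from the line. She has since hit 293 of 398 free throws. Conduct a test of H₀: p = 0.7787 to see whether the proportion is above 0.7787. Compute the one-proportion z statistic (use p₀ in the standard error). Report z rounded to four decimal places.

p̂ = 293/398 ≈ 0.736181.
Under H₀, SE = √(0.7787·0.2213/398) = √(0.000432981) = 0.020808.
z = (0.736181 − 0.7787)/0.020808 = -0.042519/0.020808 = -2.0434.

z = -2.0434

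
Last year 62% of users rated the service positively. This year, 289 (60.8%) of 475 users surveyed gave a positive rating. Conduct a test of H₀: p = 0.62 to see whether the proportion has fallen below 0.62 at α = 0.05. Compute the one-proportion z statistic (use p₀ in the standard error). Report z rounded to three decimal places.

z = -0.520

p̂ = 289/475 ≈ 0.60842.
Under H₀, SE = √(0.62·0.38/475) = √(0.000496) = 0.02227.
z = (0.60842 − 0.62)/0.02227 = -0.01158/0.02227 = -0.520.
p-value = P(Z < -0.520) ≈ 0.3016; since p > α = 0.05, fail to reject H₀.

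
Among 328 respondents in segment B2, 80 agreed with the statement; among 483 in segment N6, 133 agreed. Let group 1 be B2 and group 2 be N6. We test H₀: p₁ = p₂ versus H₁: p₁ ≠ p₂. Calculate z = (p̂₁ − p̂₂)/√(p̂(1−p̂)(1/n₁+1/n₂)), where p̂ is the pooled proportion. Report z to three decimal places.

z = -0.999

p̂₁ = 80/328 = 0.24390, p̂₂ = 133/483 = 0.27536.
Pooled p̂ = (80+133)/(328+483) = 213/811 = 0.26264.
SE = √(0.19366 × 0.00511917) = 0.03149.
z = (0.24390 − 0.27536)/0.03149 = -0.03146/0.03149 = -0.999.
p-value = 2·P(Z > 0.999) ≈ 0.3177.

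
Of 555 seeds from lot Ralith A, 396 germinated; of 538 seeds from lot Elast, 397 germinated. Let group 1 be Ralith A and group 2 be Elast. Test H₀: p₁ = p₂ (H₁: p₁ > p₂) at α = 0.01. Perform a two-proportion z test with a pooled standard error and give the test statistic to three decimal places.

p̂₁ = 396/555 ≈ 0.71351, p̂₂ = 397/538 ≈ 0.73792.
Pooled p̂ = (396+397)/(555+538) = 793/1093 = 0.72553.
SE = √(0.199138 × 0.00366054) = 0.02700.
z = (0.71351 − 0.73792)/0.02700 = -0.02441/0.02700 = -0.904.
p-value = P(Z > -0.904) ≈ 0.8170. With α = 0.01, fail to reject H₀.

z = -0.904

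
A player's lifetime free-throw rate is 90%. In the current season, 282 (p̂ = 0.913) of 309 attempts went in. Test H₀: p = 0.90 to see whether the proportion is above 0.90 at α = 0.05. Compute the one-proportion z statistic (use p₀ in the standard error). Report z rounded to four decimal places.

p̂ = 282/309 = 0.912621.
SE = √(p₀(1−p₀)/n) = √(0.09/309) = 0.017066.
z = (0.912621 − 0.9)/0.017066 = 0.012621/0.017066 = 0.7395.
p-value = P(Z > 0.740) ≈ 0.2298; since p > α = 0.05, fail to reject H₀.

z = 0.7395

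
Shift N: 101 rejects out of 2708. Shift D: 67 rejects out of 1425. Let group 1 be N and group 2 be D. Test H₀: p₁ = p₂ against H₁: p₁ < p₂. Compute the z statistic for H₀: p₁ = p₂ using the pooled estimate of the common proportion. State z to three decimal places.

z = -1.504

p̂₁ = 101/2708 ≈ 0.037297, p̂₂ = 67/1425 ≈ 0.047018.
Pooled p̂ = (101+67)/(2708+1425) = 168/4133 = 0.040648.
SE = √(0.0389961 × 0.00107103) = 0.006463.
z = (0.037297 − 0.047018)/0.006463 = -0.009721/0.006463 = -1.504.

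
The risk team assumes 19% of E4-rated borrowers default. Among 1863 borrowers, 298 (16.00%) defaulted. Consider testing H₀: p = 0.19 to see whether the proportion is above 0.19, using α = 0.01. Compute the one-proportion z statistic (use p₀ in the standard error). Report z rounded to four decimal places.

z = -3.3054

p̂ = 298/1863 ≈ 0.159957.
Under H₀, SE = √(0.19·0.81/1863) = √(8.26087e-05) = 0.009089.
z = (0.159957 − 0.19)/0.009089 = -0.030043/0.009089 = -3.3054.
p-value = P(Z > -3.305) ≈ 0.9995. With α = 0.01, fail to reject H₀.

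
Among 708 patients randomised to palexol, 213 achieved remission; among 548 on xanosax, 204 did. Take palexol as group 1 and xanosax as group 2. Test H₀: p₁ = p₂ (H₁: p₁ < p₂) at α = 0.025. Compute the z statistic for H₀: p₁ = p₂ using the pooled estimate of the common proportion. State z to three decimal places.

p̂₁ = 213/708 ≈ 0.300847, p̂₂ = 204/548 ≈ 0.372263.
Pooled p̂ = (213+204)/(708+548) = 417/1256 = 0.332006.
SE = √(p̂(1−p̂)(1/n₁+1/n₂)) = √(0.332006·0.667994·0.00323725) = √(0.000717951) = 0.026795.
z = (0.300847 − 0.372263)/0.026795 = -0.071416/0.026795 = -2.665.
p-value = P(Z < -2.665) ≈ 0.0038; since p < α = 0.025, reject H₀.

z = -2.665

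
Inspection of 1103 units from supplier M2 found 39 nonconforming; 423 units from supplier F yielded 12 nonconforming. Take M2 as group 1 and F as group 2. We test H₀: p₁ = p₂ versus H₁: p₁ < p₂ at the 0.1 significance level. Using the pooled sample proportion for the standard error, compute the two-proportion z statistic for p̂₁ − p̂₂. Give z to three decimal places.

p̂₁ = 39/1103 = 0.03536, p̂₂ = 12/423 = 0.02837.
Pooled p̂ = (39+12)/(1103+423) = 51/1526 = 0.03342.
SE = √(0.0323038 × 0.00327068) = 0.01028.
z = (0.03536 − 0.02837)/0.01028 = 0.00699/0.01028 = 0.680.
p-value = P(Z < 0.680) ≈ 0.7517, so at α = 0.1 we fail to reject H₀.

z = 0.680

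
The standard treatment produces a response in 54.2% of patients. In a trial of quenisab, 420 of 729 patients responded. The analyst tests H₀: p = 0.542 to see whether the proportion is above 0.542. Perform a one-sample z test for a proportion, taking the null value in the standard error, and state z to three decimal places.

z = 1.850

p̂ = 420/729 ≈ 0.57613.
Under H₀, SE = √(0.542·0.458/729) = √(0.000340516) = 0.01845.
z = (0.57613 − 0.542)/0.01845 = 0.03413/0.01845 = 1.850.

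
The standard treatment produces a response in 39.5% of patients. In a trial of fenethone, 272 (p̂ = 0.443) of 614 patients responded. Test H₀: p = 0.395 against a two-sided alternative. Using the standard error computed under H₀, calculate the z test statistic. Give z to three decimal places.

p̂ = 272/614 = 0.44300.
Under H₀, SE = √(0.395·0.605/614) = √(0.00038921) = 0.01973.
z = (0.44300 − 0.395)/0.01973 = 0.04800/0.01973 = 2.433.

z = 2.433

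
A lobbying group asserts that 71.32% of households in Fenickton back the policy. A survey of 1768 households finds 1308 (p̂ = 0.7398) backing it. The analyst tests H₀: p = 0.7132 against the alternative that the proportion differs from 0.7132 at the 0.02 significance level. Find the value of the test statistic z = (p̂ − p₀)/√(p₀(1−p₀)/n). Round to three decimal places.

p̂ = 1308/1768 ≈ 0.739819.
Under H₀, SE = √(0.7132·0.2868/1768) = √(0.000115693) = 0.010756.
z = (0.739819 − 0.7132)/0.010756 = 0.026619/0.010756 = 2.475.
p-value = 2·P(Z > 2.475) ≈ 0.0133, so at α = 0.02 we reject H₀.

z = 2.475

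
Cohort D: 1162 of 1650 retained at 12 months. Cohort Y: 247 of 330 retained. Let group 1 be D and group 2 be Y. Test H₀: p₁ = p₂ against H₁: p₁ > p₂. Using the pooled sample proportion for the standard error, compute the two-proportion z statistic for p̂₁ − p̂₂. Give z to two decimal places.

p̂₁ = 1162/1650 = 0.7042, p̂₂ = 247/330 = 0.7485.
Pooled p̂ = (1162+247)/(1650+330) = 1409/1980 = 0.7116.
SE = √(p̂(1−p̂)(1/n₁+1/n₂)) = √(0.7116·0.2884·0.00363636) = √(0.000746249) = 0.0273.
z = (0.7042 − 0.7485)/0.0273 = -0.0443/0.0273 = -1.62.

z = -1.62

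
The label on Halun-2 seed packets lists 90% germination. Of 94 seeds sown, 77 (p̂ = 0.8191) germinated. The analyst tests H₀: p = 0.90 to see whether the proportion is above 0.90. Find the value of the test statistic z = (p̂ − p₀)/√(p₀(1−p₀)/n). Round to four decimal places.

z = -2.6129

p̂ = 77/94 = 0.819149.
SE = √(p₀(1−p₀)/n) = √(0.09/94) = 0.030943.
z = (0.819149 − 0.9)/0.030943 = -0.080851/0.030943 = -2.6129.
p-value = P(Z > -2.613) ≈ 0.9955.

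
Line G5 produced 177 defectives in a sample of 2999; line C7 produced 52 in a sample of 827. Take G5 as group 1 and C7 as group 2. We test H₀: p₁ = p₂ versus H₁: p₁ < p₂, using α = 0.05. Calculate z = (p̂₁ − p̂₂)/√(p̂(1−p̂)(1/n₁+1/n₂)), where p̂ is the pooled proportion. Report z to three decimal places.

z = -0.414

p̂₁ = 177/2999 = 0.05902, p̂₂ = 52/827 = 0.06288.
Pooled p̂ = (177+52)/(2999+827) = 229/3826 = 0.05985.
SE = √(p̂(1−p̂)(1/n₁+1/n₂)) = √(0.05985·0.94015·0.00154263) = √(8.68058e-05) = 0.00932.
z = (0.05902 − 0.06288)/0.00932 = -0.00386/0.00932 = -0.414.
p-value = P(Z < -0.414) ≈ 0.3394; since p > α = 0.05, fail to reject H₀.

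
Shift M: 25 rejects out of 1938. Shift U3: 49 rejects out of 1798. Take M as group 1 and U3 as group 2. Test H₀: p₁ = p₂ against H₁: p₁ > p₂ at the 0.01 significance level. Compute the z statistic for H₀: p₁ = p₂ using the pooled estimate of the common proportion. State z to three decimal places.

p̂₁ = 25/1938 ≈ 0.012900, p̂₂ = 49/1798 ≈ 0.027253.
Pooled p̂ = (25+49)/(1938+1798) = 74/3736 = 0.019807.
SE = √(p̂(1−p̂)(1/n₁+1/n₂)) = √(0.019807·0.980193·0.00107217) = √(2.08161e-05) = 0.004562.
z = (0.012900 − 0.027253)/0.004562 = -0.014353/0.004562 = -3.146.
p-value = P(Z > -3.146) ≈ 0.9992. With α = 0.01, fail to reject H₀.

z = -3.146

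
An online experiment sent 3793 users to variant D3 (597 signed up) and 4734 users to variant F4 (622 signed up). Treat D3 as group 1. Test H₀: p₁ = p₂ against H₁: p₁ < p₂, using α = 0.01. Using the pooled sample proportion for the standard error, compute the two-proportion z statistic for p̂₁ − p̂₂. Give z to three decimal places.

z = 3.409

p̂₁ = 597/3793 = 0.15740, p̂₂ = 622/4734 = 0.13139.
Pooled p̂ = (597+622)/(3793+4734) = 1219/8527 = 0.14296.
SE = √(0.122521 × 0.000474881) = 0.00763.
z = (0.15740 − 0.13139)/0.00763 = 0.02601/0.00763 = 3.409.
p-value = P(Z < 3.409) ≈ 0.9997, so at α = 0.01 we fail to reject H₀.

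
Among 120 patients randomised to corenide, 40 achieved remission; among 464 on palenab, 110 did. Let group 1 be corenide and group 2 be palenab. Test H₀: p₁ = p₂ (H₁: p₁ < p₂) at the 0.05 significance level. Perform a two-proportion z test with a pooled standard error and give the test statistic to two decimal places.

p̂₁ = 40/120 = 0.3333, p̂₂ = 110/464 = 0.2371.
Pooled p̂ = (40+110)/(120+464) = 150/584 = 0.2568.
SE = √(p̂(1−p̂)(1/n₁+1/n₂)) = √(0.2568·0.7432·0.0104885) = √(0.00200202) = 0.0447.
z = (0.3333 − 0.2371)/0.0447 = 0.0962/0.0447 = 2.15.
p-value = P(Z < 2.151) ≈ 0.9843, so at α = 0.05 we fail to reject H₀.

z = 2.15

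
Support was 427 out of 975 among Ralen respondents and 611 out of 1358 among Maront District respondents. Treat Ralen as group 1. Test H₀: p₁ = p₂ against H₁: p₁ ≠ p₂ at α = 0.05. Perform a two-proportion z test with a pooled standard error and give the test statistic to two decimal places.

p̂₁ = 427/975 = 0.4379, p̂₂ = 611/1358 = 0.4499.
Pooled p̂ = (427+611)/(975+1358) = 1038/2333 = 0.4449.
SE = √(p̂(1−p̂)(1/n₁+1/n₂)) = √(0.4449·0.5551·0.00176202) = √(0.000435159) = 0.0209.
z = (0.4379 − 0.4499)/0.0209 = -0.0120/0.0209 = -0.57.
p-value = 2·P(Z > 0.574) ≈ 0.5658. With α = 0.05, fail to reject H₀.

z = -0.57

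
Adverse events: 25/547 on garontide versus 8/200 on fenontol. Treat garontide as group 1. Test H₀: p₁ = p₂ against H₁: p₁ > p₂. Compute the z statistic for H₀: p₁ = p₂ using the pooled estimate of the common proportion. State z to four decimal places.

p̂₁ = 25/547 ≈ 0.045704, p̂₂ = 8/200 ≈ 0.040000.
Pooled p̂ = (25+8)/(547+200) = 33/747 = 0.044177.
SE = √(p̂(1−p̂)(1/n₁+1/n₂)) = √(0.044177·0.955823·0.00682815) = √(0.00028832) = 0.016980.
z = (0.045704 − 0.040000)/0.016980 = 0.005704/0.016980 = 0.3359.
p-value = P(Z > 0.336) ≈ 0.3685.

z = 0.3359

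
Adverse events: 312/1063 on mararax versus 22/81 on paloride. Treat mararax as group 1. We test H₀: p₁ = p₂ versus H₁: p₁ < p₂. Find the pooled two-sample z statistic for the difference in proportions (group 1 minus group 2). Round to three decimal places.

p̂₁ = 312/1063 ≈ 0.29351, p̂₂ = 22/81 ≈ 0.27160.
Pooled p̂ = (312+22)/(1063+81) = 334/1144 = 0.29196.
SE = √(0.206719 × 0.0132864) = 0.05241.
z = (0.29351 − 0.27160)/0.05241 = 0.02191/0.05241 = 0.418.

z = 0.418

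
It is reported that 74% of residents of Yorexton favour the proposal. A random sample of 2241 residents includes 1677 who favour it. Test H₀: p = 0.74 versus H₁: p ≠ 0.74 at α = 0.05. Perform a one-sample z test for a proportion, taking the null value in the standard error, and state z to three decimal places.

p̂ = 1677/2241 ≈ 0.74833.
SE = √(p₀(1−p₀)/n) = √(0.1924/2241) = 0.00927.
z = (0.74833 − 0.74)/0.00927 = 0.00833/0.00927 = 0.899.
Two-sided p-value ≈ 2·Φ(−0.899) = 0.3688. With α = 0.05, fail to reject H₀.

z = 0.899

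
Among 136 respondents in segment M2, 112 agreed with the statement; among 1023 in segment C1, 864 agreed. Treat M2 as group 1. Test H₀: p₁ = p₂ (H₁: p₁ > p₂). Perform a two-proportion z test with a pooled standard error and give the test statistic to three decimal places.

p̂₁ = 112/136 ≈ 0.82353, p̂₂ = 864/1023 ≈ 0.84457.
Pooled p̂ = (112+864)/(136+1023) = 976/1159 = 0.84211.
SE = √(0.132964 × 0.00833046) = 0.03328.
z = (0.82353 − 0.84457)/0.03328 = -0.02104/0.03328 = -0.632.
p-value = P(Z > -0.632) ≈ 0.7364.

z = -0.632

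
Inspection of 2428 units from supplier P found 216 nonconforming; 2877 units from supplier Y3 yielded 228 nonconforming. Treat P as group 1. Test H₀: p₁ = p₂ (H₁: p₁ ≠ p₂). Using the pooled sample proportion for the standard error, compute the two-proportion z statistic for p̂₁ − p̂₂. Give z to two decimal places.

z = 1.27

p̂₁ = 216/2428 = 0.08896, p̂₂ = 228/2877 = 0.07925.
Pooled p̂ = (216+228)/(2428+2877) = 444/5305 = 0.08369.
SE = √(0.0766898 × 0.000759446) = 0.00763.
z = (0.08896 − 0.07925)/0.00763 = 0.00971/0.00763 = 1.27.
Two-sided p-value ≈ 2·Φ(−1.273) = 0.2031.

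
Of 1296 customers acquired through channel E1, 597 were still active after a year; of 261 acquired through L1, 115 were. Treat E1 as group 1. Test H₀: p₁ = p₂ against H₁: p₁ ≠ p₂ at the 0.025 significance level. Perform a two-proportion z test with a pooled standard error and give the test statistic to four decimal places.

z = 0.5928

p̂₁ = 597/1296 ≈ 0.460648, p̂₂ = 115/261 ≈ 0.440613.
Pooled p̂ = (597+115)/(1296+261) = 712/1557 = 0.457290.
SE = √(p̂(1−p̂)(1/n₁+1/n₂)) = √(0.457290·0.542710·0.00460302) = √(0.00114236) = 0.033799.
z = (0.460648 − 0.440613)/0.033799 = 0.020035/0.033799 = 0.5928.
Two-sided p-value ≈ 2·Φ(−0.593) = 0.5533; since p > α = 0.025, fail to reject H₀.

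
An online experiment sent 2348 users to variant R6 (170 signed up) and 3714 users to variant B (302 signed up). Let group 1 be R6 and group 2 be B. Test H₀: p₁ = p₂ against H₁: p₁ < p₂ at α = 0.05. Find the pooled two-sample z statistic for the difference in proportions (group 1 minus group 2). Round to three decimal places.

p̂₁ = 170/2348 ≈ 0.072402, p̂₂ = 302/3714 ≈ 0.081314.
Pooled p̂ = (170+302)/(2348+3714) = 472/6062 = 0.077862.
SE = √(0.0717996 × 0.000695146) = 0.007065.
z = (0.072402 − 0.081314)/0.007065 = -0.008912/0.007065 = -1.261.
p-value = P(Z < -1.261) ≈ 0.1036, so at α = 0.05 we fail to reject H₀.

z = -1.261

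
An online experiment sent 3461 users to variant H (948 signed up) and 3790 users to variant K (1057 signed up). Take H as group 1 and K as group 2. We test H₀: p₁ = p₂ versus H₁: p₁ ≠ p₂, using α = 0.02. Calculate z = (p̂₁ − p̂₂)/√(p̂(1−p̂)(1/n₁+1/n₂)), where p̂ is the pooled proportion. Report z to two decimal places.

z = -0.47

p̂₁ = 948/3461 = 0.27391, p̂₂ = 1057/3790 = 0.27889.
Pooled p̂ = (948+1057)/(3461+3790) = 2005/7251 = 0.27651.
SE = √(p̂(1−p̂)(1/n₁+1/n₂)) = √(0.27651·0.72349·0.000552786) = √(0.000110587) = 0.01052.
z = (0.27391 − 0.27889)/0.01052 = -0.00498/0.01052 = -0.47.
Two-sided p-value ≈ 2·Φ(−0.474) = 0.6356; since p > α = 0.02, fail to reject H₀.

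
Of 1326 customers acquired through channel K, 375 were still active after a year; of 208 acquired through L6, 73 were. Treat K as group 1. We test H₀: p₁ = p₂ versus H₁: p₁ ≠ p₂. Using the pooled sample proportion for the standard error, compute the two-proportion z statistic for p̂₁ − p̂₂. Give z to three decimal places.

p̂₁ = 375/1326 ≈ 0.28281, p̂₂ = 73/208 ≈ 0.35096.
Pooled p̂ = (375+73)/(1326+208) = 448/1534 = 0.29205.
SE = √(0.206756 × 0.00556184) = 0.03391.
z = (0.28281 − 0.35096)/0.03391 = -0.06815/0.03391 = -2.010.

z = -2.010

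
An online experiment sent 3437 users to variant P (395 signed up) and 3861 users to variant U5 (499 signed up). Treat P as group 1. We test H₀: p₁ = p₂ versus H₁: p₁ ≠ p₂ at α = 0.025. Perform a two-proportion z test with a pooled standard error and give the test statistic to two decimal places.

p̂₁ = 395/3437 = 0.1149, p̂₂ = 499/3861 = 0.1292.
Pooled p̂ = (395+499)/(3437+3861) = 894/7298 = 0.1225.
SE = √(p̂(1−p̂)(1/n₁+1/n₂)) = √(0.1225·0.8775·0.000549952) = √(5.91161e-05) = 0.0077.
z = (0.1149 − 0.1292)/0.0077 = -0.0143/0.0077 = -1.86.
p-value = 2·P(Z > 1.862) ≈ 0.0626. With α = 0.025, fail to reject H₀.

z = -1.86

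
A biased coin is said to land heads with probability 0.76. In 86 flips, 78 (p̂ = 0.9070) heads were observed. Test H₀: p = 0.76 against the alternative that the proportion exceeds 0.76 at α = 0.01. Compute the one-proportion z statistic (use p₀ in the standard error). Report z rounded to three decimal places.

p̂ = 78/86 ≈ 0.906977.
SE = √(p₀(1−p₀)/n) = √(0.1824/86) = 0.046054.
z = (0.906977 − 0.76)/0.046054 = 0.146977/0.046054 = 3.191.
p-value = P(Z > 3.191) ≈ 0.0007. With α = 0.01, reject H₀.

z = 3.191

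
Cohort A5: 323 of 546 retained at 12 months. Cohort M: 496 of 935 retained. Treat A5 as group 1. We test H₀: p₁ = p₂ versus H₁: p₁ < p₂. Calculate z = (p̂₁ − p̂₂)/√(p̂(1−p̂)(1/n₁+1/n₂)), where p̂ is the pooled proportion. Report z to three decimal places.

p̂₁ = 323/546 = 0.591575, p̂₂ = 496/935 = 0.530481.
Pooled p̂ = (323+496)/(546+935) = 819/1481 = 0.553005.
SE = √(0.24719 × 0.00290102) = 0.026779.
z = (0.591575 − 0.530481)/0.026779 = 0.061094/0.026779 = 2.281.
p-value = P(Z < 2.281) ≈ 0.9887.

z = 2.281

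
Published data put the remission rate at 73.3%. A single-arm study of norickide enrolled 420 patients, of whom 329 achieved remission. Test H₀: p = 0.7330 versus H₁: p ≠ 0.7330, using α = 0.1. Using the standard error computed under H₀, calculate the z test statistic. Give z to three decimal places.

p̂ = 329/420 ≈ 0.783333.
Under H₀, SE = √(0.733·0.267/420) = √(0.000465979) = 0.021587.
z = (0.783333 − 0.733)/0.021587 = 0.050333/0.021587 = 2.332.
p-value = 2·P(Z > 2.332) ≈ 0.0197. With α = 0.1, reject H₀.

z = 2.332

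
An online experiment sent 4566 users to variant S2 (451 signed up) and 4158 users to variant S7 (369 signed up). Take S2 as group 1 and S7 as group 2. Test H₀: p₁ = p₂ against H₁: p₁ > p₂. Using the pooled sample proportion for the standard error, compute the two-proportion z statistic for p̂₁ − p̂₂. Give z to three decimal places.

z = 1.603

p̂₁ = 451/4566 = 0.098774, p̂₂ = 369/4158 = 0.088745.
Pooled p̂ = (451+369)/(4566+4158) = 820/8724 = 0.093994.
SE = √(0.0851588 × 0.00045951) = 0.006256.
z = (0.098774 − 0.088745)/0.006256 = 0.010029/0.006256 = 1.603.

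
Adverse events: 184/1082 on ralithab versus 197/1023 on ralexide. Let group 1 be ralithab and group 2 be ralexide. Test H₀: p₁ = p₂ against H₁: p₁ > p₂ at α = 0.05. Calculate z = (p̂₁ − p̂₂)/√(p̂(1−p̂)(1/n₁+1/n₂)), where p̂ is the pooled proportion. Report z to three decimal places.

p̂₁ = 184/1082 = 0.17006, p̂₂ = 197/1023 = 0.19257.
Pooled p̂ = (184+197)/(1082+1023) = 381/2105 = 0.18100.
SE = √(0.148237 × 0.00190173) = 0.01679.
z = (0.17006 − 0.19257)/0.01679 = -0.02251/0.01679 = -1.341.
p-value = P(Z > -1.341) ≈ 0.9100, so at α = 0.05 we fail to reject H₀.

z = -1.341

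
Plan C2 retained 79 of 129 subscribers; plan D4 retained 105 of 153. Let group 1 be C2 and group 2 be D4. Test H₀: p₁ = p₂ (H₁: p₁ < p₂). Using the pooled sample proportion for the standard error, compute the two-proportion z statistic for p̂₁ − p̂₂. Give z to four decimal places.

z = -1.2978

p̂₁ = 79/129 = 0.612403, p̂₂ = 105/153 = 0.686275.
Pooled p̂ = (79+105)/(129+153) = 184/282 = 0.652482.
SE = √(0.226749 × 0.0142879) = 0.056919.
z = (0.612403 − 0.686275)/0.056919 = -0.073872/0.056919 = -1.2978.
p-value = P(Z < -1.298) ≈ 0.0972.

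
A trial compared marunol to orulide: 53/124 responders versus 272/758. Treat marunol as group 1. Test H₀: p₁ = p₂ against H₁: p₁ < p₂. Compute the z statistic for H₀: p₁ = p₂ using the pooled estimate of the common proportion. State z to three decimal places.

p̂₁ = 53/124 = 0.42742, p̂₂ = 272/758 = 0.35884.
Pooled p̂ = (53+272)/(124+758) = 325/882 = 0.36848.
SE = √(0.232703 × 0.00938378) = 0.04673.
z = (0.42742 − 0.35884)/0.04673 = 0.06858/0.04673 = 1.468.
p-value = P(Z < 1.468) ≈ 0.9289.

z = 1.468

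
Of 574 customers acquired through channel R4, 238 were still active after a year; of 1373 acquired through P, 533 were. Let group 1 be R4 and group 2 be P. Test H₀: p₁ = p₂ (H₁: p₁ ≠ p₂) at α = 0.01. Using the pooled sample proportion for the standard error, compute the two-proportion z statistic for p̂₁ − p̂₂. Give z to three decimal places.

p̂₁ = 238/574 ≈ 0.41463, p̂₂ = 533/1373 ≈ 0.38820.
Pooled p̂ = (238+533)/(574+1373) = 771/1947 = 0.39599.
SE = √(0.239183 × 0.00247049) = 0.02431.
z = (0.41463 − 0.38820)/0.02431 = 0.02643/0.02431 = 1.087.
Two-sided p-value ≈ 2·Φ(−1.087) = 0.2769. With α = 0.01, fail to reject H₀.

z = 1.087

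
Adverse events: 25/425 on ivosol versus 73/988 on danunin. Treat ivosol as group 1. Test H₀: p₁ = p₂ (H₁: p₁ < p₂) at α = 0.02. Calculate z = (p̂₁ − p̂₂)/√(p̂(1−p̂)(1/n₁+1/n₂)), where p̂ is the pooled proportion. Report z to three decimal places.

z = -1.022

p̂₁ = 25/425 ≈ 0.05882, p̂₂ = 73/988 ≈ 0.07389.
Pooled p̂ = (25+73)/(425+988) = 98/1413 = 0.06936.
SE = √(0.0645457 × 0.00336509) = 0.01474.
z = (0.05882 − 0.07389)/0.01474 = -0.01507/0.01474 = -1.022.
p-value = P(Z < -1.022) ≈ 0.1534; since p > α = 0.02, fail to reject H₀.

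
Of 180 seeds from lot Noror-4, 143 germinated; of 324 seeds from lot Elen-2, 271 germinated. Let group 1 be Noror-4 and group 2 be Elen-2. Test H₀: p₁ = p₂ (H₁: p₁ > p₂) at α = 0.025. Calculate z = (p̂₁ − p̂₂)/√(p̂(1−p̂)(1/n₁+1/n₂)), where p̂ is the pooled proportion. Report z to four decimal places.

p̂₁ = 143/180 = 0.794444, p̂₂ = 271/324 = 0.836420.
Pooled p̂ = (143+271)/(180+324) = 414/504 = 0.821429.
SE = √(0.146684 × 0.00864198) = 0.035604.
z = (0.794444 − 0.836420)/0.035604 = -0.041976/0.035604 = -1.1790.
p-value = P(Z > -1.179) ≈ 0.8808; since p > α = 0.025, fail to reject H₀.

z = -1.1790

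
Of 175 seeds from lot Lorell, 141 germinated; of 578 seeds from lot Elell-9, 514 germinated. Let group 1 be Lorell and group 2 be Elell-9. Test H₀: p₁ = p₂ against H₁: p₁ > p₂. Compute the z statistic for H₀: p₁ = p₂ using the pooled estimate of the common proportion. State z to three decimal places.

z = -2.878

p̂₁ = 141/175 = 0.80571, p̂₂ = 514/578 = 0.88927.
Pooled p̂ = (141+514)/(175+578) = 655/753 = 0.86985.
SE = √(p̂(1−p̂)(1/n₁+1/n₂)) = √(0.86985·0.13015·0.00744439) = √(0.000842765) = 0.02903.
z = (0.80571 − 0.88927)/0.02903 = -0.08356/0.02903 = -2.878.
p-value = P(Z > -2.878) ≈ 0.9980.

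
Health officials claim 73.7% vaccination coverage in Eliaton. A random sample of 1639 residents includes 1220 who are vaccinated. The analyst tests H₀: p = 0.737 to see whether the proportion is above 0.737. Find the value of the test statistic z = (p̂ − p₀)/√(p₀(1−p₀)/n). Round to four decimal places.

z = 0.6765

p̂ = 1220/1639 ≈ 0.7443563.
Standard error under H₀: √(0.737×0.263/1639) = 0.0108748.
z = (0.7443563 − 0.737)/0.0108748 = 0.0073563/0.0108748 = 0.6765.
p-value = P(Z > 0.676) ≈ 0.2494.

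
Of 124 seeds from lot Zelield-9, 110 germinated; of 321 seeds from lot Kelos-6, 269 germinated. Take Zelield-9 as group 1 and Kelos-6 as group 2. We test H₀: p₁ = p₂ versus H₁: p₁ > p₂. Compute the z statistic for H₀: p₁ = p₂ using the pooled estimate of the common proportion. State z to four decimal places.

z = 1.3063

p̂₁ = 110/124 = 0.887097, p̂₂ = 269/321 = 0.838006.
Pooled p̂ = (110+269)/(124+321) = 379/445 = 0.851685.
SE = √(p̂(1−p̂)(1/n₁+1/n₂)) = √(0.851685·0.148315·0.0111798) = √(0.0014122) = 0.037579.
z = (0.887097 − 0.838006)/0.037579 = 0.049091/0.037579 = 1.3063.
p-value = P(Z > 1.306) ≈ 0.0957.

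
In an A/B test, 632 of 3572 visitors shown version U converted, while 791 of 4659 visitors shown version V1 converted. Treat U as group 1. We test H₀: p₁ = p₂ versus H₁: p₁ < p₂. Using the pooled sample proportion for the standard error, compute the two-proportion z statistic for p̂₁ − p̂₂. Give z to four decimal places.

p̂₁ = 632/3572 = 0.176932, p̂₂ = 791/4659 = 0.169779.
Pooled p̂ = (632+791)/(3572+4659) = 1423/8231 = 0.172883.
SE = √(p̂(1−p̂)(1/n₁+1/n₂)) = √(0.172883·0.827117·0.000494594) = √(7.07241e-05) = 0.008410.
z = (0.176932 − 0.169779)/0.008410 = 0.007153/0.008410 = 0.8505.
p-value = P(Z < 0.851) ≈ 0.8025.

z = 0.8505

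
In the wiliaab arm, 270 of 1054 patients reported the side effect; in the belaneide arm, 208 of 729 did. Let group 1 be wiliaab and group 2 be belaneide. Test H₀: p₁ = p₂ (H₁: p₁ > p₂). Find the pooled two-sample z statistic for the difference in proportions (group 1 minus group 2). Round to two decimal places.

p̂₁ = 270/1054 ≈ 0.2562, p̂₂ = 208/729 ≈ 0.2853.
Pooled p̂ = (270+208)/(1054+729) = 478/1783 = 0.2681.
SE = √(p̂(1−p̂)(1/n₁+1/n₂)) = √(0.2681·0.7319·0.00232051) = √(0.000455322) = 0.0213.
z = (0.2562 − 0.2853)/0.0213 = -0.0291/0.0213 = -1.37.
p-value = P(Z > -1.366) ≈ 0.9141.

z = -1.37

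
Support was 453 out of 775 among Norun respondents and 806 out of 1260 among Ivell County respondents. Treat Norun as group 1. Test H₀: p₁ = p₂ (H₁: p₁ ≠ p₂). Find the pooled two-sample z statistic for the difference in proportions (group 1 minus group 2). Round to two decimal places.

p̂₁ = 453/775 ≈ 0.5845, p̂₂ = 806/1260 ≈ 0.6397.
Pooled p̂ = (453+806)/(775+1260) = 1259/2035 = 0.6187.
SE = √(p̂(1−p̂)(1/n₁+1/n₂)) = √(0.6187·0.3813·0.00208397) = √(0.000491644) = 0.0222.
z = (0.5845 − 0.6397)/0.0222 = -0.0552/0.0222 = -2.49.
Two-sided p-value ≈ 2·Φ(−2.488) = 0.0128.

z = -2.49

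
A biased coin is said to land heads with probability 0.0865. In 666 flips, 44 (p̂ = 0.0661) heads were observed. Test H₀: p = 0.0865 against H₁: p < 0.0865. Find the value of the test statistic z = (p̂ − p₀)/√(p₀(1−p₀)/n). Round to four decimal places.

z = -1.8760

p̂ = 44/666 = 0.0660661.
Standard error under H₀: √(0.0865×0.9135/666) = 0.0108924.
z = (0.0660661 − 0.0865)/0.0108924 = -0.0204339/0.0108924 = -1.8760.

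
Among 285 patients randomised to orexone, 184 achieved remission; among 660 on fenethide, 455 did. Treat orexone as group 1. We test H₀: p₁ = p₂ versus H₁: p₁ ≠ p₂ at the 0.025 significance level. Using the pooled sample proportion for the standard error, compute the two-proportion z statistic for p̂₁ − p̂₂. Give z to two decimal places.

p̂₁ = 184/285 = 0.6456, p̂₂ = 455/660 = 0.6894.
Pooled p̂ = (184+455)/(285+660) = 639/945 = 0.6762.
SE = √(0.218957 × 0.00502392) = 0.0332.
z = (0.6456 − 0.6894)/0.0332 = -0.0438/0.0332 = -1.32.
Two-sided p-value ≈ 2·Φ(−1.320) = 0.1868, so at α = 0.025 we fail to reject H₀.

z = -1.32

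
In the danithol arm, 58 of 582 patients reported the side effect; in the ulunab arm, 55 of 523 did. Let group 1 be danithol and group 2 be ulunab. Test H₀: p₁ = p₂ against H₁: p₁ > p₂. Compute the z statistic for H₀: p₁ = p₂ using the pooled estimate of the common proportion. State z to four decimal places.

p̂₁ = 58/582 = 0.0996564, p̂₂ = 55/523 = 0.1051625.
Pooled p̂ = (58+55)/(582+523) = 113/1105 = 0.1022624.
SE = √(p̂(1−p̂)(1/n₁+1/n₂)) = √(0.1022624·0.8977376·0.00363026) = √(0.000333275) = 0.0182558.
z = (0.0996564 − 0.1051625)/0.0182558 = -0.0055061/0.0182558 = -0.3016.

z = -0.3016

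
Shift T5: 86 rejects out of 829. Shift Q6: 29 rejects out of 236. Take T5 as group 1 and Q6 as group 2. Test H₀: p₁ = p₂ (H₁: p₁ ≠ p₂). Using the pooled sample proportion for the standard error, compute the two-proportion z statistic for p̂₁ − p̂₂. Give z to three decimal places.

p̂₁ = 86/829 ≈ 0.10374, p̂₂ = 29/236 ≈ 0.12288.
Pooled p̂ = (86+29)/(829+236) = 115/1065 = 0.10798.
SE = √(p̂(1−p̂)(1/n₁+1/n₂)) = √(0.10798·0.89202·0.00544356) = √(0.000524331) = 0.02290.
z = (0.10374 − 0.12288)/0.02290 = -0.01914/0.02290 = -0.836.
p-value = 2·P(Z > 0.836) ≈ 0.4032.

z = -0.836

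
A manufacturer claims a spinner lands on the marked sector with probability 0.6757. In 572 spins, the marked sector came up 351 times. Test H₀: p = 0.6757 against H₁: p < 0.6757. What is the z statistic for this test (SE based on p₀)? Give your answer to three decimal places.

z = -3.171

p̂ = 351/572 = 0.61364.
Under H₀, SE = √(0.6757·0.3243/572) = √(0.000383094) = 0.01957.
z = (0.61364 − 0.6757)/0.01957 = -0.06206/0.01957 = -3.171.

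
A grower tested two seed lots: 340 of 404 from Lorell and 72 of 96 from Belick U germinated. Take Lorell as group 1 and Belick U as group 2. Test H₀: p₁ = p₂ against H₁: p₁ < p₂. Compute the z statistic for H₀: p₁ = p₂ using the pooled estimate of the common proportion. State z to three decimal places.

z = 2.118

p̂₁ = 340/404 = 0.84158, p̂₂ = 72/96 = 0.75000.
Pooled p̂ = (340+72)/(404+96) = 412/500 = 0.82400.
SE = √(p̂(1−p̂)(1/n₁+1/n₂)) = √(0.82400·0.17600·0.0128919) = √(0.00186964) = 0.04324.
z = (0.84158 − 0.75000)/0.04324 = 0.09158/0.04324 = 2.118.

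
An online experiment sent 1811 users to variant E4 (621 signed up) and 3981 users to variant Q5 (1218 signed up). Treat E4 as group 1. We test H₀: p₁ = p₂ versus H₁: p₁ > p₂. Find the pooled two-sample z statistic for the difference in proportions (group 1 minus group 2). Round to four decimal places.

z = 2.8006

p̂₁ = 621/1811 = 0.342904, p̂₂ = 1218/3981 = 0.305953.
Pooled p̂ = (621+1218)/(1811+3981) = 1839/5792 = 0.317507.
SE = √(0.216696 × 0.000803374) = 0.013194.
z = (0.342904 − 0.305953)/0.013194 = 0.036951/0.013194 = 2.8006.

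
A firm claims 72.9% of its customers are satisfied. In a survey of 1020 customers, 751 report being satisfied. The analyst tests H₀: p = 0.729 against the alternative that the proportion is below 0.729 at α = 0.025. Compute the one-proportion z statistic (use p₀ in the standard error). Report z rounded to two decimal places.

z = 0.52

p̂ = 751/1020 = 0.73627.
SE = √(p₀(1−p₀)/n) = √(0.19756/1020) = 0.01392.
z = (0.73627 − 0.729)/0.01392 = 0.00727/0.01392 = 0.52.
p-value = P(Z < 0.523) ≈ 0.6994. With α = 0.025, fail to reject H₀.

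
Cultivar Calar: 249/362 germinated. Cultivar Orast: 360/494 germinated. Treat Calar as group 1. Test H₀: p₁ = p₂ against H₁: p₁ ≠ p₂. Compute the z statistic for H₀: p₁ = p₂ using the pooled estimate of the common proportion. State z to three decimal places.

z = -1.305

p̂₁ = 249/362 ≈ 0.687845, p̂₂ = 360/494 ≈ 0.728745.
Pooled p̂ = (249+360)/(362+494) = 609/856 = 0.711449.
SE = √(0.205289 × 0.00478672) = 0.031347.
z = (0.687845 − 0.728745)/0.031347 = -0.040900/0.031347 = -1.305.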